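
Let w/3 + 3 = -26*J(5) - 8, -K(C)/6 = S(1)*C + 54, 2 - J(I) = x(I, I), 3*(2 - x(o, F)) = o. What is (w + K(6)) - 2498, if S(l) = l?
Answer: -3021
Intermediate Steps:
x(o, F) = 2 - o/3
J(I) = I/3 (J(I) = 2 - (2 - I/3) = 2 + (-2 + I/3) = I/3)
K(C) = -324 - 6*C (K(C) = -6*(1*C + 54) = -6*(C + 54) = -6*(54 + C) = -324 - 6*C)
w = -163 (w = -9 + 3*(-26*5/3 - 8) = -9 + 3*(-130/3 - 8) = -9 + 3*(-154/3) = -9 - 154 = -163)
(w + K(6)) - 2498 = (-163 + (-324 - 6*6)) - 2498 = (-163 + (-324 - 36)) - 2498 = (-163 - 360) - 2498 = -523 - 2498 = -3021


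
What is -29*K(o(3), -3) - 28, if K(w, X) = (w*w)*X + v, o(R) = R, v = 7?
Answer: 552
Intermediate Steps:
K(w, X) = 7 + X*w² (K(w, X) = (w*w)*X + 7 = w²*X + 7 = X*w² + 7 = 7 + X*w²)
-29*K(o(3), -3) - 28 = -29*(7 - 3*3²) - 28 = -29*(7 - 3*9) - 28 = -29*(7 - 27) - 28 = -29*(-20) - 28 = 580 - 28 = 552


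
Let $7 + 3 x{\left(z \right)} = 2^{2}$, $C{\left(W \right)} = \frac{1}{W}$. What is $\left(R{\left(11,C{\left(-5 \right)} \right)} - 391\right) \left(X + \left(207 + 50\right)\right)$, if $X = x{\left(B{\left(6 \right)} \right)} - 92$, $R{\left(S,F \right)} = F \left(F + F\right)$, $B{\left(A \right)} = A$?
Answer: $- \frac{1602772}{25} \approx -64111.0$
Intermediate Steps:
$R{\left(S,F \right)} = 2 F^{2}$ ($R{\left(S,F \right)} = F 2 F = 2 F^{2}$)
$x{\left(z \right)} = -1$ ($x{\left(z \right)} = - \frac{7}{3} + \frac{2^{2}}{3} = - \frac{7}{3} + \frac{1}{3} \cdot 4 = - \frac{7}{3} + \frac{4}{3} = -1$)
$X = -93$ ($X = -1 - 92 = -93$)
$\left(R{\left(11,C{\left(-5 \right)} \right)} - 391\right) \left(X + \left(207 + 50\right)\right) = \left(2 \left(\frac{1}{-5}\right)^{2} - 391\right) \left(-93 + \left(207 + 50\right)\right) = \left(2 \left(- \frac{1}{5}\right)^{2} - 391\right) \left(-93 + 257\right) = \left(2 \cdot \frac{1}{25} - 391\right) 164 = \left(\frac{2}{25} - 391\right) 164 = \left(- \frac{9773}{25}\right) 164 = - \frac{1602772}{25}$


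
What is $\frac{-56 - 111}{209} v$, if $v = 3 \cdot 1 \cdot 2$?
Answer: $- \frac{1002}{209} \approx -4.7943$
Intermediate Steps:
$v = 6$ ($v = 3 \cdot 2 = 6$)
$\frac{-56 - 111}{209} v = \frac{-56 - 111}{209} \cdot 6 = \left(-167\right) \frac{1}{209} \cdot 6 = \left(- \frac{167}{209}\right) 6 = - \frac{1002}{209}$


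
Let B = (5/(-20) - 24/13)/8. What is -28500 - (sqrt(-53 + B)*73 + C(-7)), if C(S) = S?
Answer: -28493 - 73*I*sqrt(576082)/104 ≈ -28493.0 - 532.76*I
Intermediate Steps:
B = -109/416 (B = (5*(-1/20) - 24*1/13)*(1/8) = (-1/4 - 24/13)*(1/8) = -109/52*1/8 = -109/416 ≈ -0.26202)
-28500 - (sqrt(-53 + B)*73 + C(-7)) = -28500 - (sqrt(-53 - 109/416)*73 - 7) = -28500 - (sqrt(-22157/416)*73 - 7) = -28500 - ((I*sqrt(576082)/104)*73 - 7) = -28500 - (73*I*sqrt(576082)/104 - 7) = -28500 - (-7 + 73*I*sqrt(576082)/104) = -28500 + (7 - 73*I*sqrt(576082)/104) = -28493 - 73*I*sqrt(576082)/104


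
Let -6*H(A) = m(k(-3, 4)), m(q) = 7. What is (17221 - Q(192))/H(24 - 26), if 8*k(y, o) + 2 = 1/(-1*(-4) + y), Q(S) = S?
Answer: -102174/7 ≈ -14596.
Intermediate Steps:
k(y, o) = -¼ + 1/(8*(4 + y)) (k(y, o) = -¼ + 1/(8*(-1*(-4) + y)) = -¼ + 1/(8*(4 + y)))
H(A) = -7/6 (H(A) = -⅙*7 = -7/6)
(17221 - Q(192))/H(24 - 26) = (17221 - 1*192)/(-7/6) = (17221 - 192)*(-6/7) = 17029*(-6/7) = -102174/7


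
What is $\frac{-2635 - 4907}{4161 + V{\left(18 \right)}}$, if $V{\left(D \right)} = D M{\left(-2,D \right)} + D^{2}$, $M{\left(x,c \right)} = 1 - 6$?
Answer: $- \frac{2514}{1465} \approx -1.716$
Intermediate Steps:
$M{\left(x,c \right)} = -5$ ($M{\left(x,c \right)} = 1 - 6 = -5$)
$V{\left(D \right)} = D^{2} - 5 D$ ($V{\left(D \right)} = D \left(-5\right) + D^{2} = - 5 D + D^{2} = D^{2} - 5 D$)
$\frac{-2635 - 4907}{4161 + V{\left(18 \right)}} = \frac{-2635 - 4907}{4161 + 18 \left(-5 + 18\right)} = - \frac{7542}{4161 + 18 \cdot 13} = - \frac{7542}{4161 + 234} = - \frac{7542}{4395} = \left(-7542\right) \frac{1}{4395} = - \frac{2514}{1465}$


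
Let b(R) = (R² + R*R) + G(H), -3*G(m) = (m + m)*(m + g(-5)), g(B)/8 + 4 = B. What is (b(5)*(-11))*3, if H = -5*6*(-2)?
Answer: -17490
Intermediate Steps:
g(B) = -32 + 8*B
H = 60 (H = -30*(-2) = 60)
G(m) = -2*m*(-72 + m)/3 (G(m) = -(m + m)*(m + (-32 + 8*(-5)))/3 = -2*m*(m + (-32 - 40))/3 = -2*m*(m - 72)/3 = -2*m*(-72 + m)/3)
b(R) = 480 + 2*R² (b(R) = (R² + R*R) + (⅔)*60*(72 - 1*60) = (R² + R²) + (⅔)*60*(72 - 60) = 2*R² + (⅔)*60*12 = 2*R² + 480 = 480 + 2*R²)
(b(5)*(-11))*3 = ((480 + 2*5²)*(-11))*3 = ((480 + 2*25)*(-11))*3 = ((480 + 50)*(-11))*3 = (530*(-11))*3 = -5830*3 = -17490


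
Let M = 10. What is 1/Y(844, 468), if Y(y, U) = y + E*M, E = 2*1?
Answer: 1/864 ≈ 0.0011574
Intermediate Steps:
E = 2
Y(y, U) = 20 + y (Y(y, U) = y + 2*10 = y + 20 = 20 + y)
1/Y(844, 468) = 1/(20 + 844) = 1/864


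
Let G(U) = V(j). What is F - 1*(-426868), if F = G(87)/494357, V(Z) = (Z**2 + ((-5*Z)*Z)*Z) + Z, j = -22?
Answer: 211025237578/494357 ≈ 4.2687e+5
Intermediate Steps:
V(Z) = Z + Z**2 - 5*Z**3 (V(Z) = (Z**2 + (-5*Z**2)*Z) + Z = (Z**2 - 5*Z**3) + Z = Z + Z**2 - 5*Z**3)
G(U) = 53702 (G(U) = -22*(1 - 22 - 5*(-22)**2) = -22*(1 - 22 - 5*484) = -22*(1 - 22 - 2420) = -22*(-2441) = 53702)
F = 53702/494357 ≈ 0.10863
F - 1*(-426868) = 53702/494357 - 1*(-426868) = 53702/494357 + 426868 = 211025237578/494357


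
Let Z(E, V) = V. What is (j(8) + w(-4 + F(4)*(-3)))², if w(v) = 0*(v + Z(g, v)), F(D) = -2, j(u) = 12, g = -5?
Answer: 144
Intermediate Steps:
w(v) = 0 (w(v) = 0*(v + v) = 0*(2*v) = 0)
(j(8) + w(-4 + F(4)*(-3)))² = (12 + 0)² = 12² = 144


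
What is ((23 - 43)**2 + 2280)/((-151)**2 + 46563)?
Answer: 670/17341 ≈ 0.038637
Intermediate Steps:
((23 - 43)**2 + 2280)/((-151)**2 + 46563) = ((-20)**2 + 2280)/(22801 + 46563) = (400 + 2280)/69364 = 2680*(1/69364) = 670/17341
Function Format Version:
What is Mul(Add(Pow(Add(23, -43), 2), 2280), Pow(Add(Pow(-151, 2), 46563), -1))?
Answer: Rational(670, 17341) ≈ 0.038637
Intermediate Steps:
Mul(Add(Pow(Add(23, -43), 2), 2280), Pow(Add(Pow(-151, 2), 46563), -1)) = Mul(Add(Pow(-20, 2), 2280), Pow(Add(22801, 46563), -1)) = Mul(Add(400, 2280), Pow(69364, -1)) = Mul(2680, Rational(1, 69364)) = Rational(670, 17341)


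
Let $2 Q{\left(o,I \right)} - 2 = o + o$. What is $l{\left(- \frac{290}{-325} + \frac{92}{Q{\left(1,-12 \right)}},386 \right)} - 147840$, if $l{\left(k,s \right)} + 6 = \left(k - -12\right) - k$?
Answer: $-147834$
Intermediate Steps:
$Q{\left(o,I \right)} = 1 + o$ ($Q{\left(o,I \right)} = 1 + \frac{o + o}{2} = 1 + \frac{2 o}{2} = 1 + o$)
$l{\left(k,s \right)} = 6$ ($l{\left(k,s \right)} = -6 + \left(\left(k - -12\right) - k\right) = -6 + \left(\left(k + 12\right) - k\right) = -6 + \left(\left(12 + k\right) - k\right) = -6 + 12 = 6$)
$l{\left(- \frac{290}{-325} + \frac{92}{Q{\left(1,-12 \right)}},386 \right)} - 147840 = 6 - 147840 = -147834$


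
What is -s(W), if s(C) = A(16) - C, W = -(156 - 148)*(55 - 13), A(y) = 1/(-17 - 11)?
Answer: -9407/28 ≈ -335.96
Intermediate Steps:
A(y) = -1/28 (A(y) = 1/(-28) = -1/28)
W = -336 (W = -8*42 = -1*336 = -336)
s(C) = -1/28 - C
-s(W) = -(-1/28 - 1*(-336)) = -(-1/28 + 336) = -1*9407/28 = -9407/28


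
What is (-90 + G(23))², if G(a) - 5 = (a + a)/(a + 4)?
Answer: 5058001/729 ≈ 6938.3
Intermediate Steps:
G(a) = 5 + 2*a/(4 + a) (G(a) = 5 + (a + a)/(a + 4) = 5 + (2*a)/(4 + a) = 5 + 2*a/(4 + a))
(-90 + G(23))² = (-90 + (20 + 7*23)/(4 + 23))² = (-90 + (20 + 161)/27)² = (-90 + (1/27)*181)² = (-90 + 181/27)² = (-2249/27)² = 5058001/729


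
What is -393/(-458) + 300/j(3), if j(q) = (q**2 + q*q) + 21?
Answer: 50909/5954 ≈ 8.5504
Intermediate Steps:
j(q) = 21 + 2*q**2 (j(q) = (q**2 + q**2) + 21 = 2*q**2 + 21 = 21 + 2*q**2)
-393/(-458) + 300/j(3) = -393/(-458) + 300/(21 + 2*3**2) = -393*(-1/458) + 300/(21 + 2*9) = 393/458 + 300/(21 + 18) = 393/458 + 300/39 = 393/458 + 300*(1/39) = 393/458 + 100/13 = 50909/5954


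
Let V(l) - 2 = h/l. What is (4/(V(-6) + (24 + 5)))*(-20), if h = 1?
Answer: -96/37 ≈ -2.5946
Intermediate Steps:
V(l) = 2 + 1/l
(4/(V(-6) + (24 + 5)))*(-20) = (4/((2 + 1/(-6)) + (24 + 5)))*(-20) = (4/((2 - ⅙) + 29))*(-20) = (4/(11/6 + 29))*(-20) = (4/(185/6))*(-20) = ((6/185)*4)*(-20) = (24/185)*(-20) = -96/37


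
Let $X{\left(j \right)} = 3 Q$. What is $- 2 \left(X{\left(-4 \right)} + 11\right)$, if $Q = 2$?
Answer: $-34$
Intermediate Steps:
$X{\left(j \right)} = 6$ ($X{\left(j \right)} = 3 \cdot 2 = 6$)
$- 2 \left(X{\left(-4 \right)} + 11\right) = - 2 \left(6 + 11\right) = \left(-2\right) 17 = -34$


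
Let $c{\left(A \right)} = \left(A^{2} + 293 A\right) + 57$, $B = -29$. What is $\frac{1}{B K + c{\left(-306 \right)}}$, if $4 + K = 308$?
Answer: $- \frac{1}{4781} \approx -0.00020916$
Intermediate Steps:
$K = 304$ ($K = -4 + 308 = 304$)
$c{\left(A \right)} = 57 + A^{2} + 293 A$
$\frac{1}{B K + c{\left(-306 \right)}} = \frac{1}{\left(-29\right) 304 + \left(57 + \left(-306\right)^{2} + 293 \left(-306\right)\right)} = \frac{1}{-8816 + \left(57 + 93636 - 89658\right)} = \frac{1}{-8816 + 4035} = \frac{1}{-4781} = - \frac{1}{4781}$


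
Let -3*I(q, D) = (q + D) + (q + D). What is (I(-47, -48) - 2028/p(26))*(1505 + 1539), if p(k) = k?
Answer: -133936/3 ≈ -44645.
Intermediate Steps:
I(q, D) = -2*D/3 - 2*q/3 (I(q, D) = -((q + D) + (q + D))/3 = -((D + q) + (D + q))/3 = -(2*D + 2*q)/3 = -2*D/3 - 2*q/3)
(I(-47, -48) - 2028/p(26))*(1505 + 1539) = ((-⅔*(-48) - ⅔*(-47)) - 2028/26)*(1505 + 1539) = ((32 + 94/3) - 2028*1/26)*3044 = (190/3 - 78)*3044 = -44/3*3044 = -133936/3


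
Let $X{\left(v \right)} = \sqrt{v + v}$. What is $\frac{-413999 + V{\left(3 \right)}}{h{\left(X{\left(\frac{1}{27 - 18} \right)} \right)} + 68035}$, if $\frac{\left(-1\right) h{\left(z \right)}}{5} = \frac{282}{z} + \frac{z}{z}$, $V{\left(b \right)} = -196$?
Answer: $- \frac{563553717}{92382689} - \frac{35040897 \sqrt{2}}{184765378} \approx -6.3684$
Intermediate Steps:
$X{\left(v \right)} = \sqrt{2} \sqrt{v}$ ($X{\left(v \right)} = \sqrt{2 v} = \sqrt{2} \sqrt{v}$)
$h{\left(z \right)} = -5 - \frac{1410}{z}$ ($h{\left(z \right)} = - 5 \left(\frac{282}{z} + \frac{z}{z}\right) = - 5 \left(\frac{282}{z} + 1\right) = - 5 \left(1 + \frac{282}{z}\right) = -5 - \frac{1410}{z}$)
$\frac{-413999 + V{\left(3 \right)}}{h{\left(X{\left(\frac{1}{27 - 18} \right)} \right)} + 68035} = \frac{-413999 - 196}{\left(-5 - \frac{1410}{\sqrt{2} \sqrt{\frac{1}{27 - 18}}}\right) + 68035} = - \frac{414195}{\left(-5 - \frac{1410}{\sqrt{2} \sqrt{\frac{1}{9}}}\right) + 68035} = - \frac{414195}{\left(-5 - \frac{1410}{\sqrt{2} \cdot \frac{1}{3}}\right) + 68035} = - \frac{414195}{\left(-5 - \frac{1410}{\frac{1}{3} \sqrt{2}}\right) + 68035} = - \frac{414195}{\left(-5 - 1410 \frac{3 \sqrt{2}}{2}\right) + 68035} = - \frac{414195}{\left(-5 - 2115 \sqrt{2}\right) + 68035} = - \frac{414195}{68030 - 2115 \sqrt{2}}$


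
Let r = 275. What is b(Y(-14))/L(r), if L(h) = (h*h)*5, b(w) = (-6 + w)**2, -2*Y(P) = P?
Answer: 1/378125 ≈ 2.6446e-6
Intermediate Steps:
Y(P) = -P/2
L(h) = 5*h**2 (L(h) = h**2*5 = 5*h**2)
b(Y(-14))/L(r) = (-6 - 1/2*(-14))**2/((5*275**2)) = (-6 + 7)**2/((5*75625)) = 1**2/378125 = 1*(1/378125) = 1/378125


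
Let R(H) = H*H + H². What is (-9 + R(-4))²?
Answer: 529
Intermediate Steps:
R(H) = 2*H² (R(H) = H² + H² = 2*H²)
(-9 + R(-4))² = (-9 + 2*(-4)²)² = (-9 + 2*16)² = (-9 + 32)² = 23² = 529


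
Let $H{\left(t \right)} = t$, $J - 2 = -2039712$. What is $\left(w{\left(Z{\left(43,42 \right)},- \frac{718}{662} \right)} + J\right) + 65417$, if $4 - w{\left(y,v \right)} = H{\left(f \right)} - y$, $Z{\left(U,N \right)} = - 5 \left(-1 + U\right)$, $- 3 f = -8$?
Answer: $- \frac{5923505}{3} \approx -1.9745 \cdot 10^{6}$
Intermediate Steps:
$J = -2039710$ ($J = 2 - 2039712 = -2039710$)
$f = \frac{8}{3}$ ($f = \left(- \frac{1}{3}\right) \left(-8\right) = \frac{8}{3} \approx 2.6667$)
$Z{\left(U,N \right)} = 5 - 5 U$
$w{\left(y,v \right)} = \frac{4}{3} + y$ ($w{\left(y,v \right)} = 4 - \left(\frac{8}{3} - y\right) = 4 + \left(- \frac{8}{3} + y\right) = \frac{4}{3} + y$)
$\left(w{\left(Z{\left(43,42 \right)},- \frac{718}{662} \right)} + J\right) + 65417 = \left(\left(\frac{4}{3} + \left(5 - 215\right)\right) - 2039710\right) + 65417 = \left(\left(\frac{4}{3} - 210\right) - 2039710\right) + 65417 = \left(- \frac{626}{3} - 2039710\right) + 65417 = - \frac{6119756}{3} + 65417 = - \frac{5923505}{3}$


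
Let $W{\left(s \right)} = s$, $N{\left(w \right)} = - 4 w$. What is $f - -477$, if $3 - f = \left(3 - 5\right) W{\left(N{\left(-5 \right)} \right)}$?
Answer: $520$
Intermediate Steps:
$f = 43$ ($f = 3 - \left(3 - 5\right) \left(\left(-4\right) \left(-5\right)\right) = 3 - \left(-2\right) 20 = 3 - -40 = 3 + 40 = 43$)
$f - -477 = 43 - -477 = 43 + 477 = 520$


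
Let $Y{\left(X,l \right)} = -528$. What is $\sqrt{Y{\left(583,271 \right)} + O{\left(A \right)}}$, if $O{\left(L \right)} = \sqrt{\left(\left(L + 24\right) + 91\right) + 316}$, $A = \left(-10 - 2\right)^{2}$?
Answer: $\sqrt{-528 + 5 \sqrt{23}} \approx 22.45 i$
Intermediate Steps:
$A = 144$ ($A = \left(-12\right)^{2} = 144$)
$O{\left(L \right)} = \sqrt{431 + L}$ ($O{\left(L \right)} = \sqrt{\left(\left(24 + L\right) + 91\right) + 316} = \sqrt{\left(115 + L\right) + 316} = \sqrt{431 + L}$)
$\sqrt{Y{\left(583,271 \right)} + O{\left(A \right)}} = \sqrt{-528 + \sqrt{431 + 144}} = \sqrt{-528 + \sqrt{575}} = \sqrt{-528 + 5 \sqrt{23}}$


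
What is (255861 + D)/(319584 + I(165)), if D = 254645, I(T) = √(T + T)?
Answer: 27191591584/17022322121 - 255253*√330/51066966363 ≈ 1.5973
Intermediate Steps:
I(T) = √2*√T (I(T) = √(2*T) = √2*√T)
(255861 + D)/(319584 + I(165)) = (255861 + 254645)/(319584 + √2*√165) = 510506/(319584 + √330)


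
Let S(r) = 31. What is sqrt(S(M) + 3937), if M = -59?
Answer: 8*sqrt(62) ≈ 62.992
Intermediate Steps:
sqrt(S(M) + 3937) = sqrt(31 + 3937) = sqrt(3968) = 8*sqrt(62)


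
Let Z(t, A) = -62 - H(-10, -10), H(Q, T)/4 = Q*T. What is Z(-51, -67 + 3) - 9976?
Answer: -10438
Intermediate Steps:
H(Q, T) = 4*Q*T (H(Q, T) = 4*(Q*T) = 4*Q*T)
Z(t, A) = -462 (Z(t, A) = -62 - 4*(-10)*(-10) = -62 - 1*400 = -62 - 400 = -462)
Z(-51, -67 + 3) - 9976 = -462 - 9976 = -10438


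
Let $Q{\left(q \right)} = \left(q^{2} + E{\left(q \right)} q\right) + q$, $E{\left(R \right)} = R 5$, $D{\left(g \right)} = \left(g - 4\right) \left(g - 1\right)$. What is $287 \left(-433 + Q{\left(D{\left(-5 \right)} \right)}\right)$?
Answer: $4912579$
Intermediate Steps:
$D{\left(g \right)} = \left(-1 + g\right) \left(-4 + g\right)$ ($D{\left(g \right)} = \left(-4 + g\right) \left(-1 + g\right) = \left(-1 + g\right) \left(-4 + g\right)$)
$E{\left(R \right)} = 5 R$
$Q{\left(q \right)} = q + 6 q^{2}$ ($Q{\left(q \right)} = \left(q^{2} + 5 q q\right) + q = \left(q^{2} + 5 q^{2}\right) + q = 6 q^{2} + q = q + 6 q^{2}$)
$287 \left(-433 + Q{\left(D{\left(-5 \right)} \right)}\right) = 287 \left(-433 + \left(4 + \left(-5\right)^{2} - -25\right) \left(1 + 6 \left(4 + \left(-5\right)^{2} - -25\right)\right)\right) = 287 \left(-433 + \left(4 + 25 + 25\right) \left(1 + 6 \left(4 + 25 + 25\right)\right)\right) = 287 \left(-433 + 54 \left(1 + 6 \cdot 54\right)\right) = 287 \left(-433 + 54 \left(1 + 324\right)\right) = 287 \left(-433 + 54 \cdot 325\right) = 287 \left(-433 + 17550\right) = 287 \cdot 17117 = 4912579$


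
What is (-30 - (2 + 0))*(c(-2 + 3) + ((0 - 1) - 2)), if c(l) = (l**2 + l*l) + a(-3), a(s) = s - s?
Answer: 32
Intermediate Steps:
a(s) = 0
c(l) = 2*l**2 (c(l) = (l**2 + l*l) + 0 = (l**2 + l**2) + 0 = 2*l**2 + 0 = 2*l**2)
(-30 - (2 + 0))*(c(-2 + 3) + ((0 - 1) - 2)) = (-30 - (2 + 0))*(2*(-2 + 3)**2 + ((0 - 1) - 2)) = (-30 - 1*2)*(2*1**2 + (-1 - 2)) = (-30 - 2)*(2*1 - 3) = -32*(2 - 3) = -32*(-1) = 32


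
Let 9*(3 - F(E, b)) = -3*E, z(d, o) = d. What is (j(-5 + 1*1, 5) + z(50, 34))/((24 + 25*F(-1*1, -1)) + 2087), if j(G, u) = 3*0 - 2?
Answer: 144/6533 ≈ 0.022042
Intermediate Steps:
F(E, b) = 3 + E/3 (F(E, b) = 3 - (-1)*E/3 = 3 + E/3)
j(G, u) = -2 (j(G, u) = 0 - 2 = -2)
(j(-5 + 1*1, 5) + z(50, 34))/((24 + 25*F(-1*1, -1)) + 2087) = (-2 + 50)/((24 + 25*(3 + (-1*1)/3)) + 2087) = 48/((24 + 25*(3 + (⅓)*(-1))) + 2087) = 48/((24 + 25*(3 - ⅓)) + 2087) = 48/((24 + 25*(8/3)) + 2087) = 48/((24 + 200/3) + 2087) = 48/(272/3 + 2087) = 48/(6533/3) = 48*(3/6533) = 144/6533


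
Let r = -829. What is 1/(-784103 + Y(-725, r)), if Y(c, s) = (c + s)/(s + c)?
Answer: -1/784102 ≈ -1.2753e-6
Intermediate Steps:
Y(c, s) = 1 (Y(c, s) = (c + s)/(c + s) = 1)
1/(-784103 + Y(-725, r)) = 1/(-784103 + 1) = 1/(-784102) = -1/784102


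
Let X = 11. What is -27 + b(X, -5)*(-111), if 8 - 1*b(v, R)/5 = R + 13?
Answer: -27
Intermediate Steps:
b(v, R) = -25 - 5*R (b(v, R) = 40 - 5*(R + 13) = 40 - 5*(13 + R) = 40 + (-65 - 5*R) = -25 - 5*R)
-27 + b(X, -5)*(-111) = -27 + (-25 - 5*(-5))*(-111) = -27 + (-25 + 25)*(-111) = -27 + 0*(-111) = -27 + 0 = -27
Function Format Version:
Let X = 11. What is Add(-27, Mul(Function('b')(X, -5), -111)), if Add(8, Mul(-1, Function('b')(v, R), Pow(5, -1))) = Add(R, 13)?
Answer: -27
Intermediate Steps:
Function('b')(v, R) = Add(-25, Mul(-5, R)) (Function('b')(v, R) = Add(40, Mul(-5, Add(R, 13))) = Add(40, Mul(-5, Add(13, R))) = Add(40, Add(-65, Mul(-5, R))) = Add(-25, Mul(-5, R)))
Add(-27, Mul(Function('b')(X, -5), -111)) = Add(-27, Mul(Add(-25, Mul(-5, -5)), -111)) = Add(-27, Mul(Add(-25, 25), -111)) = Add(-27, Mul(0, -111)) = Add(-27, 0) = -27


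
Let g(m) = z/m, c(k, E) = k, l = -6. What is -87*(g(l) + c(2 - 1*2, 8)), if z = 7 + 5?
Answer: 174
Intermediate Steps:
z = 12
g(m) = 12/m
-87*(g(l) + c(2 - 1*2, 8)) = -87*(12/(-6) + (2 - 1*2)) = -87*(12*(-⅙) + (2 - 2)) = -87*(-2 + 0) = -87*(-2) = 174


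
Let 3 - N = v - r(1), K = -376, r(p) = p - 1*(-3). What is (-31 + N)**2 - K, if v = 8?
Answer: 1400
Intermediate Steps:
r(p) = 3 + p (r(p) = p + 3 = 3 + p)
N = -1 (N = 3 - (8 - (3 + 1)) = 3 - (8 - 1*4) = 3 - (8 - 4) = 3 - 1*4 = 3 - 4 = -1)
(-31 + N)**2 - K = (-31 - 1)**2 - 1*(-376) = (-32)**2 + 376 = 1024 + 376 = 1400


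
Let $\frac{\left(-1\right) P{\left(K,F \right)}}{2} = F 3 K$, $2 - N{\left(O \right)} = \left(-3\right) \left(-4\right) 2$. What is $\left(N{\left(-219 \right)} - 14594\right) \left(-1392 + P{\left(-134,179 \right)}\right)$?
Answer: $-2083130784$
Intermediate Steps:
$N{\left(O \right)} = -22$ ($N{\left(O \right)} = 2 - \left(-3\right) \left(-4\right) 2 = 2 - 12 \cdot 2 = 2 - 24 = -22$)
$P{\left(K,F \right)} = - 6 F K$ ($P{\left(K,F \right)} = - 2 F 3 K = - 2 \cdot 3 F K = - 6 F K$)
$\left(N{\left(-219 \right)} - 14594\right) \left(-1392 + P{\left(-134,179 \right)}\right) = \left(-22 - 14594\right) \left(-1392 - 1074 \left(-134\right)\right) = - 14616 \left(-1392 + 143916\right) = \left(-14616\right) 142524 = -2083130784$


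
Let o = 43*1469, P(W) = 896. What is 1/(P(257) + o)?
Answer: 1/64063 ≈ 1.5610e-5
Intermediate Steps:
o = 63167
1/(P(257) + o) = 1/(896 + 63167) = 1/64063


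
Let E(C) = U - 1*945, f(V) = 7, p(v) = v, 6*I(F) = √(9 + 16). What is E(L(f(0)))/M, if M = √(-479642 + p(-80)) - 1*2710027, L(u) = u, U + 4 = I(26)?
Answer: 15417343603/44065480922706 + 5689*I*√479722/44065480922706 ≈ 0.00034987 + 8.9419e-8*I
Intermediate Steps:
I(F) = ⅚ (I(F) = √(9 + 16)/6 = √25/6 = (⅙)*5 = ⅚)
U = -19/6 (U = -4 + ⅚ = -19/6 ≈ -3.1667)
E(C) = -5689/6 (E(C) = -19/6 - 1*945 = -19/6 - 945 = -5689/6)
M = -2710027 + I*√479722 (M = √(-479642 - 80) - 1*2710027 = √(-479722) - 2710027 = I*√479722 - 2710027 = -2710027 + I*√479722 ≈ -2.71e+6 + 692.62*I)
E(L(f(0)))/M = -5689/(6*(-2710027 + I*√479722))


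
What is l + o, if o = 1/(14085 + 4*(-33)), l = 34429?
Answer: 480387838/13953 ≈ 34429.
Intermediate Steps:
o = 1/13953 (o = 1/(14085 - 132) = 1/13953 ≈ 7.1669e-5)
l + o = 34429 + 1/13953 = 480387838/13953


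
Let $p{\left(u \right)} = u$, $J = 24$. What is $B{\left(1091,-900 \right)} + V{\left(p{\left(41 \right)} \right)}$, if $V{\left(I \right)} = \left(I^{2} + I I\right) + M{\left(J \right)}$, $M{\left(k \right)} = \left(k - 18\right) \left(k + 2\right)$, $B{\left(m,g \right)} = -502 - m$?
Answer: $1925$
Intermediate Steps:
$M{\left(k \right)} = \left(-18 + k\right) \left(2 + k\right)$
$V{\left(I \right)} = 156 + 2 I^{2}$ ($V{\left(I \right)} = \left(I^{2} + I I\right) - \left(420 - 576\right) = \left(I^{2} + I^{2}\right) - -156 = 2 I^{2} + 156 = 156 + 2 I^{2}$)
$B{\left(1091,-900 \right)} + V{\left(p{\left(41 \right)} \right)} = \left(-502 - 1091\right) + \left(156 + 2 \cdot 41^{2}\right) = \left(-502 - 1091\right) + \left(156 + 2 \cdot 1681\right) = -1593 + \left(156 + 3362\right) = -1593 + 3518 = 1925$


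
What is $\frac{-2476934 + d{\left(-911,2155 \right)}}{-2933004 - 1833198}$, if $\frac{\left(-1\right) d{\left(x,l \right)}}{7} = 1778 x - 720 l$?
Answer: $- \frac{9861286}{2383101} \approx -4.138$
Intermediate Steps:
$d{\left(x,l \right)} = - 12446 x + 5040 l$ ($d{\left(x,l \right)} = - 7 \left(1778 x - 720 l\right) = - 7 \left(- 720 l + 1778 x\right) = - 12446 x + 5040 l$)
$\frac{-2476934 + d{\left(-911,2155 \right)}}{-2933004 - 1833198} = \frac{-2476934 + \left(\left(-12446\right) \left(-911\right) + 5040 \cdot 2155\right)}{-2933004 - 1833198} = \frac{-2476934 + \left(11338306 + 10861200\right)}{-4766202} = \left(-2476934 + 22199506\right) \left(- \frac{1}{4766202}\right) = 19722572 \left(- \frac{1}{4766202}\right) = - \frac{9861286}{2383101}$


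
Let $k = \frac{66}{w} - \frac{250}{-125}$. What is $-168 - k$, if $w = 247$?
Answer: $- \frac{42056}{247} \approx -170.27$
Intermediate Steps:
$k = \frac{560}{247}$ ($k = \frac{66}{247} - \frac{250}{-125} = 66 \cdot \frac{1}{247} - -2 = \frac{66}{247} + 2 = \frac{560}{247} \approx 2.2672$)
$-168 - k = -168 - \frac{560}{247} = - \frac{42056}{247}$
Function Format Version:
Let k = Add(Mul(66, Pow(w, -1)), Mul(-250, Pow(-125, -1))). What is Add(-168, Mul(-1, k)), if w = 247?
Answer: Rational(-42056, 247) ≈ -170.27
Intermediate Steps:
k = Rational(560, 247) (k = Add(Mul(66, Pow(247, -1)), Mul(-250, Pow(-125, -1))) = Add(Mul(66, Rational(1, 247)), Mul(-250, Rational(-1, 125))) = Add(Rational(66, 247), 2) = Rational(560, 247) ≈ 2.2672)
Add(-168, Mul(-1, k)) = Add(-168, Mul(-1, Rational(560, 247))) = Add(-168, Rational(-560, 247)) = Rational(-42056, 247)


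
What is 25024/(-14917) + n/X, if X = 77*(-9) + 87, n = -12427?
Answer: 170209015/9039702 ≈ 18.829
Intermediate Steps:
X = -606 (X = -693 + 87 = -606)
25024/(-14917) + n/X = 25024/(-14917) - 12427/(-606) = 25024*(-1/14917) - 12427*(-1/606) = -25024/14917 + 12427/606 = 170209015/9039702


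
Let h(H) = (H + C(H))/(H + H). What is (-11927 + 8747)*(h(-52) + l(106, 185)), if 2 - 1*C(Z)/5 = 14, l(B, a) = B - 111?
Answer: 162180/13 ≈ 12475.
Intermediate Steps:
l(B, a) = -111 + B
C(Z) = -60 (C(Z) = 10 - 5*14 = 10 - 70 = -60)
h(H) = (-60 + H)/(2*H) (h(H) = (H - 60)/(H + H) = (-60 + H)/((2*H)) = (-60 + H)*(1/(2*H)) = (-60 + H)/(2*H))
(-11927 + 8747)*(h(-52) + l(106, 185)) = (-11927 + 8747)*((1/2)*(-60 - 52)/(-52) + (-111 + 106)) = -3180*((1/2)*(-1/52)*(-112) - 5) = -3180*(14/13 - 5) = -3180*(-51/13) = 162180/13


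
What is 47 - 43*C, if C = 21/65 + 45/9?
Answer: -11823/65 ≈ -181.89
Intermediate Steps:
C = 346/65 (C = 21*(1/65) + 45*(1/9) = 21/65 + 5 = 346/65 ≈ 5.3231)
47 - 43*C = 47 - 43*346/65 = 47 - 14878/65 = -11823/65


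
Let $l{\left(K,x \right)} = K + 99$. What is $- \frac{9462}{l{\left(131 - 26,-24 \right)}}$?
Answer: $- \frac{1577}{34} \approx -46.382$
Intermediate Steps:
$l{\left(K,x \right)} = 99 + K$
$- \frac{9462}{l{\left(131 - 26,-24 \right)}} = - \frac{9462}{99 + \left(131 - 26\right)} = - \frac{9462}{99 + 105} = - \frac{9462}{204} = \left(-9462\right) \frac{1}{204} = - \frac{1577}{34}$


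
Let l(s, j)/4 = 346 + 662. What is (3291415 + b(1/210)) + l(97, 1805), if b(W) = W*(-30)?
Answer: 23068128/7 ≈ 3.2954e+6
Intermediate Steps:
l(s, j) = 4032 (l(s, j) = 4*(346 + 662) = 4*1008 = 4032)
b(W) = -30*W
(3291415 + b(1/210)) + l(97, 1805) = (3291415 - 30/210) + 4032 = (3291415 - 30*1/210) + 4032 = (3291415 - ⅐) + 4032 = 23039904/7 + 4032 = 23068128/7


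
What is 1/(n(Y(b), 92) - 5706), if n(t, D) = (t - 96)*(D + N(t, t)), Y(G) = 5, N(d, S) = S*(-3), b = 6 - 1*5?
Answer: -1/12713 ≈ -7.8660e-5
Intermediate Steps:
b = 1 (b = 6 - 5 = 1)
N(d, S) = -3*S
n(t, D) = (-96 + t)*(D - 3*t) (n(t, D) = (t - 96)*(D - 3*t) = (-96 + t)*(D - 3*t))
1/(n(Y(b), 92) - 5706) = 1/((-96*92 - 3*5² + 288*5 + 92*5) - 5706) = 1/((-8832 - 3*25 + 1440 + 460) - 5706) = 1/((-8832 - 75 + 1440 + 460) - 5706) = 1/(-7007 - 5706) = 1/(-12713) = -1/12713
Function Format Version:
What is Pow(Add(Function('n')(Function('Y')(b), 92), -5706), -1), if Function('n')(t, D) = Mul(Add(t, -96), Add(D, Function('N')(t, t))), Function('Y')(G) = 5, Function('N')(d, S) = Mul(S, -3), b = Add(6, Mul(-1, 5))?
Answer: Rational(-1, 12713) ≈ -7.8660e-5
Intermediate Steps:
b = 1 (b = Add(6, -5) = 1)
Function('N')(d, S) = Mul(-3, S)
Function('n')(t, D) = Mul(Add(-96, t), Add(D, Mul(-3, t))) (Function('n')(t, D) = Mul(Add(t, -96), Add(D, Mul(-3, t))) = Mul(Add(-96, t), Add(D, Mul(-3, t))))
Pow(Add(Function('n')(Function('Y')(b), 92), -5706), -1) = Pow(Add(Add(Mul(-96, 92), Mul(-3, Pow(5, 2)), Mul(288, 5), Mul(92, 5)), -5706), -1) = Pow(Add(Add(-8832, Mul(-3, 25), 1440, 460), -5706), -1) = Pow(Add(Add(-8832, -75, 1440, 460), -5706), -1) = Pow(Add(-7007, -5706), -1) = Pow(-12713, -1) = Rational(-1, 12713)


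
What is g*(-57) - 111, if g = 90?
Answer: -5241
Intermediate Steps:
g*(-57) - 111 = 90*(-57) - 111 = -5130 - 111 = -5241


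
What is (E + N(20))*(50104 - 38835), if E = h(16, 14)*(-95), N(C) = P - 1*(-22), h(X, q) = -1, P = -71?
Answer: 518374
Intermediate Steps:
N(C) = -49 (N(C) = -71 - 1*(-22) = -71 + 22 = -49)
E = 95 (E = -1*(-95) = 95)
(E + N(20))*(50104 - 38835) = (95 - 49)*(50104 - 38835) = 46*11269 = 518374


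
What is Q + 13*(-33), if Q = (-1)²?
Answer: -428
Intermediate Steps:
Q = 1
Q + 13*(-33) = 1 + 13*(-33) = 1 - 429 = -428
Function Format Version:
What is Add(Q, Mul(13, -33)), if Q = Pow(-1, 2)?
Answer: -428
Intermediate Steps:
Q = 1
Add(Q, Mul(13, -33)) = Add(1, Mul(13, -33)) = Add(1, -429) = -428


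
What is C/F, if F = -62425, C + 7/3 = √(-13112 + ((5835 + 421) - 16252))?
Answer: 7/187275 - 2*I*√5777/62425 ≈ 3.7378e-5 - 0.0024351*I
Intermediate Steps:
C = -7/3 + 2*I*√5777 (C = -7/3 + √(-13112 + ((5835 + 421) - 16252)) = -7/3 + √(-13112 + (6256 - 16252)) = -7/3 + √(-13112 - 9996) = -7/3 + √(-23108) = -7/3 + 2*I*√5777 ≈ -2.3333 + 152.01*I)
C/F = (-7/3 + 2*I*√5777)/(-62425) = (-7/3 + 2*I*√5777)*(-1/62425) = 7/187275 - 2*I*√5777/62425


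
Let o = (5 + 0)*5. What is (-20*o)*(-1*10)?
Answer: 5000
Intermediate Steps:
o = 25 (o = 5*5 = 25)
(-20*o)*(-1*10) = (-20*25)*(-1*10) = -500*(-10) = 5000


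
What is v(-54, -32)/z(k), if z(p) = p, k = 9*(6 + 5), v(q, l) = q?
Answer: -6/11 ≈ -0.54545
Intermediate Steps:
k = 99 (k = 9*11 = 99)
v(-54, -32)/z(k) = -54/99 = -54*1/99 = -6/11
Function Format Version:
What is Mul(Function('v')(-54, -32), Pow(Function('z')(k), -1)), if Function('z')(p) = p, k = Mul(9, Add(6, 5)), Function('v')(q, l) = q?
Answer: Rational(-6, 11) ≈ -0.54545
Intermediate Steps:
k = 99 (k = Mul(9, 11) = 99)
Mul(Function('v')(-54, -32), Pow(Function('z')(k), -1)) = Mul(-54, Pow(99, -1)) = Mul(-54, Rational(1, 99)) = Rational(-6, 11)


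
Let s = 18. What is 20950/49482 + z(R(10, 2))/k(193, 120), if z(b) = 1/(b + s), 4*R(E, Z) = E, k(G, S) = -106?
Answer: 22737434/53762193 ≈ 0.42293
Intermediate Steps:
R(E, Z) = E/4
z(b) = 1/(18 + b) (z(b) = 1/(b + 18) = 1/(18 + b))
20950/49482 + z(R(10, 2))/k(193, 120) = 20950/49482 + 1/((18 + (1/4)*10)*(-106)) = 20950*(1/49482) - 1/106/(18 + 5/2) = 10475/24741 - 1/106/(41/2) = 10475/24741 + (2/41)*(-1/106) = 10475/24741 - 1/2173 = 22737434/53762193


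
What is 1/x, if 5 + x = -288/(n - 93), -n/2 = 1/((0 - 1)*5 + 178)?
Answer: -16091/30631 ≈ -0.52532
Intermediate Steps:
n = -2/173 (n = -2/((0 - 1)*5 + 178) = -2/(-1*5 + 178) = -2/(-5 + 178) = -2/173 ≈ -0.011561)
x = -30631/16091 (x = -5 - 288/(-2/173 - 93) = -5 - 288/(-16091/173) = -5 - 288*(-173/16091) = -5 + 49824/16091 = -30631/16091 ≈ -1.9036)
1/x = 1/(-30631/16091) = -16091/30631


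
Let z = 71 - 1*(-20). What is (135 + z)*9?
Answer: 2034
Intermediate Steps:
z = 91 (z = 71 + 20 = 91)
(135 + z)*9 = (135 + 91)*9 = 226*9 = 2034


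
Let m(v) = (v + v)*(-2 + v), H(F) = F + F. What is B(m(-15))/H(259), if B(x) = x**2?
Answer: 130050/259 ≈ 502.12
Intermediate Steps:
H(F) = 2*F
m(v) = 2*v*(-2 + v) (m(v) = (2*v)*(-2 + v) = 2*v*(-2 + v))
B(m(-15))/H(259) = (2*(-15)*(-2 - 15))**2/((2*259)) = (2*(-15)*(-17))**2/518 = 510**2*(1/518) = 260100*(1/518) = 130050/259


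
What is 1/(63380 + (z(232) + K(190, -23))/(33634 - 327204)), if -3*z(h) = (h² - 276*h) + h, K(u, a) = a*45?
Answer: 880710/55819392929 ≈ 1.5778e-5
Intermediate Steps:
K(u, a) = 45*a
z(h) = -h²/3 + 275*h/3 (z(h) = -((h² - 276*h) + h)/3 = -(h² - 275*h)/3 = -h²/3 + 275*h/3)
1/(63380 + (z(232) + K(190, -23))/(33634 - 327204)) = 1/(63380 + ((⅓)*232*(275 - 1*232) + 45*(-23))/(33634 - 327204)) = 1/(63380 + ((⅓)*232*(275 - 232) - 1035)/(-293570)) = 1/(63380 + ((⅓)*232*43 - 1035)*(-1/293570)) = 1/(63380 + (9976/3 - 1035)*(-1/293570)) = 1/(63380 + (6871/3)*(-1/293570)) = 1/(63380 - 6871/880710) = 1/(55819392929/880710) = 880710/55819392929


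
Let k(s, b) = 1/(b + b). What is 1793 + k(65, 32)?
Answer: 114753/64 ≈ 1793.0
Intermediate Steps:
k(s, b) = 1/(2*b)
1793 + k(65, 32) = 1793 + (½)/32 = 1793 + (½)*(1/32) = 1793 + 1/64 = 114753/64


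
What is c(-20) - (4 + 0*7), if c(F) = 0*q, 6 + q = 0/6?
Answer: -4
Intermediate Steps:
q = -6 (q = -6 + 0/6 = -6 + (⅙)*0 = -6 + 0 = -6)
c(F) = 0 (c(F) = 0*(-6) = 0)
c(-20) - (4 + 0*7) = 0 - (4 + 0*7) = 0 - (4 + 0) = 0 - 1*4 = 0 - 4 = -4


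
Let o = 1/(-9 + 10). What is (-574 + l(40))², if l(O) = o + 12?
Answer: 314721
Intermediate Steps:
o = 1 (o = 1/1 = 1)
l(O) = 13 (l(O) = 1 + 12 = 13)
(-574 + l(40))² = (-574 + 13)² = (-561)² = 314721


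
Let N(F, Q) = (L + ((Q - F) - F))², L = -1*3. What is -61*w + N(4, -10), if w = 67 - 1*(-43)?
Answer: -6269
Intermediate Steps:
L = -3
w = 110 (w = 67 + 43 = 110)
N(F, Q) = (-3 + Q - 2*F)² (N(F, Q) = (-3 + ((Q - F) - F))² = (-3 + (Q - 2*F))² = (-3 + Q - 2*F)²)
-61*w + N(4, -10) = -61*110 + (3 - 1*(-10) + 2*4)² = -6710 + (3 + 10 + 8)² = -6710 + 21² = -6710 + 441 = -6269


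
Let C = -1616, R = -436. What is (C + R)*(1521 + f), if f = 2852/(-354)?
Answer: -183169044/59 ≈ -3.1046e+6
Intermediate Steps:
f = -1426/177 (f = 2852*(-1/354) = -1426/177 ≈ -8.0565)
(C + R)*(1521 + f) = (-1616 - 436)*(1521 - 1426/177) = -2052*267791/177 = -183169044/59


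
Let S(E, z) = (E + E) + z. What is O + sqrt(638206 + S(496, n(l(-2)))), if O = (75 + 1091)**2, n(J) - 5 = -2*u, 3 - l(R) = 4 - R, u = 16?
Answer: 1359556 + 9*sqrt(7891) ≈ 1.3604e+6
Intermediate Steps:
l(R) = -1 + R (l(R) = 3 - (4 - R) = 3 + (-4 + R) = -1 + R)
n(J) = -27 (n(J) = 5 - 2*16 = 5 - 32 = -27)
S(E, z) = z + 2*E (S(E, z) = 2*E + z = z + 2*E)
O = 1359556 (O = 1166**2 = 1359556)
O + sqrt(638206 + S(496, n(l(-2)))) = 1359556 + sqrt(638206 + (-27 + 2*496)) = 1359556 + sqrt(638206 + (-27 + 992)) = 1359556 + sqrt(638206 + 965) = 1359556 + sqrt(639171) = 1359556 + 9*sqrt(7891)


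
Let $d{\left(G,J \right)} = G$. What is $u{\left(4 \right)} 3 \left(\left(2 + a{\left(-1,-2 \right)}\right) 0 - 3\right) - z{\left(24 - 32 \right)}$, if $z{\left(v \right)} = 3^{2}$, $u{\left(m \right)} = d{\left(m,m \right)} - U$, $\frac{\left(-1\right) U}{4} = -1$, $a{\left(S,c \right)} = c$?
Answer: $-9$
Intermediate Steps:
$U = 4$ ($U = \left(-4\right) \left(-1\right) = 4$)
$u{\left(m \right)} = -4 + m$ ($u{\left(m \right)} = m - 4 = -4 + m$)
$z{\left(v \right)} = 9$
$u{\left(4 \right)} 3 \left(\left(2 + a{\left(-1,-2 \right)}\right) 0 - 3\right) - z{\left(24 - 32 \right)} = \left(-4 + 4\right) 3 \left(\left(2 - 2\right) 0 - 3\right) - 9 = 0 \cdot 3 \left(0 \cdot 0 - 3\right) - 9 = 0 \cdot 3 \left(0 - 3\right) - 9 = 0 \cdot 3 \left(-3\right) - 9 = 0 \left(-9\right) - 9 = 0 - 9 = -9$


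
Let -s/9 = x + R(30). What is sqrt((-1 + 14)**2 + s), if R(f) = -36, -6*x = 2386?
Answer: 2*sqrt(1018) ≈ 63.812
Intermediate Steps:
x = -1193/3 (x = -1/6*2386 = -1193/3 ≈ -397.67)
s = 3903 (s = -9*(-1193/3 - 36) = -9*(-1301/3) = 3903)
sqrt((-1 + 14)**2 + s) = sqrt((-1 + 14)**2 + 3903) = sqrt(13**2 + 3903) = sqrt(169 + 3903) = sqrt(4072) = 2*sqrt(1018)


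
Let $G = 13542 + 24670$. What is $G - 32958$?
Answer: $5254$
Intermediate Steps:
$G = 38212$
$G - 32958 = 38212 - 32958 = 5254$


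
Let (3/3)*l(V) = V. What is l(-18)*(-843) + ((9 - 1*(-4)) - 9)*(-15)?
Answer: 15114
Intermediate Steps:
l(V) = V
l(-18)*(-843) + ((9 - 1*(-4)) - 9)*(-15) = -18*(-843) + ((9 - 1*(-4)) - 9)*(-15) = 15174 + ((9 + 4) - 9)*(-15) = 15174 + (13 - 9)*(-15) = 15174 + 4*(-15) = 15174 - 60 = 15114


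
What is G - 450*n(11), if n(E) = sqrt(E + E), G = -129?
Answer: -129 - 450*sqrt(22) ≈ -2239.7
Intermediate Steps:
n(E) = sqrt(2)*sqrt(E) (n(E) = sqrt(2*E) = sqrt(2)*sqrt(E))
G - 450*n(11) = -129 - 450*sqrt(2)*sqrt(11) = -129 - 450*sqrt(22)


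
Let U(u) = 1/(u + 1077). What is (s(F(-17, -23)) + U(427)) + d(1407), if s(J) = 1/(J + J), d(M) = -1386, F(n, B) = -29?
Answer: -60452499/43616 ≈ -1386.0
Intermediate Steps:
U(u) = 1/(1077 + u)
s(J) = 1/(2*J)
(s(F(-17, -23)) + U(427)) + d(1407) = ((½)/(-29) + 1/(1077 + 427)) - 1386 = ((½)*(-1/29) + 1/1504) - 1386 = (-1/58 + 1/1504) - 1386 = -723/43616 - 1386 = -60452499/43616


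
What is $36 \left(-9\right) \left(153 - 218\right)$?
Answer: $21060$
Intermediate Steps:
$36 \left(-9\right) \left(153 - 218\right) = \left(-324\right) \left(-65\right) = 21060$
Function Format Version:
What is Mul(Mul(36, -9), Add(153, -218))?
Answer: 21060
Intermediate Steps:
Mul(Mul(36, -9), Add(153, -218)) = Mul(-324, -65) = 21060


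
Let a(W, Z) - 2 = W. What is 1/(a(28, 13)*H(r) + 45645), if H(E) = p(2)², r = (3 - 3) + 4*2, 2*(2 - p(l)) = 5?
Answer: 2/91305 ≈ 2.1905e-5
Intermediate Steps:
p(l) = -½ (p(l) = 2 - ½*5 = 2 - 5/2 = -½)
a(W, Z) = 2 + W
r = 8 (r = 0 + 8 = 8)
H(E) = ¼ (H(E) = (-½)² = ¼)
1/(a(28, 13)*H(r) + 45645) = 1/((2 + 28)*(¼) + 45645) = 1/(30*(¼) + 45645) = 1/(15/2 + 45645) = 1/(91305/2) = 2/91305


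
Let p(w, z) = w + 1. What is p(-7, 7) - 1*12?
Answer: -18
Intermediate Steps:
p(w, z) = 1 + w
p(-7, 7) - 1*12 = (1 - 7) - 1*12 = -6 - 12 = -18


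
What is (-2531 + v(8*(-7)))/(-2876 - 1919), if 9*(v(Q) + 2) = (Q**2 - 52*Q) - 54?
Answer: 1867/4795 ≈ 0.38936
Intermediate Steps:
v(Q) = -8 - 52*Q/9 + Q**2/9 (v(Q) = -2 + ((Q**2 - 52*Q) - 54)/9 = -2 + (-54 + Q**2 - 52*Q)/9 = -2 + (-6 - 52*Q/9 + Q**2/9) = -8 - 52*Q/9 + Q**2/9)
(-2531 + v(8*(-7)))/(-2876 - 1919) = (-2531 + (-8 - 416*(-7)/9 + (8*(-7))**2/9))/(-2876 - 1919) = (-2531 + (-8 - 52/9*(-56) + (1/9)*(-56)**2))/(-4795) = (-2531 + (-8 + 2912/9 + (1/9)*3136))*(-1/4795) = (-2531 + (-8 + 2912/9 + 3136/9))*(-1/4795) = (-2531 + 664)*(-1/4795) = -1867*(-1/4795) = 1867/4795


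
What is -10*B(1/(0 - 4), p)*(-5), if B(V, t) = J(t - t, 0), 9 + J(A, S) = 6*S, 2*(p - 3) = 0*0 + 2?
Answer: -450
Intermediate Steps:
p = 4 (p = 3 + (0*0 + 2)/2 = 3 + (0 + 2)/2 = 3 + (½)*2 = 3 + 1 = 4)
J(A, S) = -9 + 6*S
B(V, t) = -9 (B(V, t) = -9 + 6*0 = -9 + 0 = -9)
-10*B(1/(0 - 4), p)*(-5) = -10*(-9)*(-5) = 90*(-5) = -450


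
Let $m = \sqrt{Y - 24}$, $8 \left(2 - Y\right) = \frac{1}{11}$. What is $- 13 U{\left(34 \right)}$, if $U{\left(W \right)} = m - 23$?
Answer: $299 - \frac{13 i \sqrt{42614}}{44} \approx 299.0 - 60.991 i$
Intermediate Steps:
$Y = \frac{175}{88}$ ($Y = 2 - \frac{1}{8 \cdot 11} = 2 - \frac{1}{88} = \frac{175}{88} \approx 1.9886$)
$m = \frac{i \sqrt{42614}}{44}$ ($m = \sqrt{\frac{175}{88} - 24} = \sqrt{- \frac{1937}{88}} = \frac{i \sqrt{42614}}{44} \approx 4.6916 i$)
$U{\left(W \right)} = -23 + \frac{i \sqrt{42614}}{44}$ ($U{\left(W \right)} = \frac{i \sqrt{42614}}{44} - 23 = -23 + \frac{i \sqrt{42614}}{44}$)
$- 13 U{\left(34 \right)} = - 13 \left(-23 + \frac{i \sqrt{42614}}{44}\right) = 299 - \frac{13 i \sqrt{42614}}{44}$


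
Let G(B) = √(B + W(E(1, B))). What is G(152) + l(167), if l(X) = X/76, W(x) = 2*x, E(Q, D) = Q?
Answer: 167/76 + √154 ≈ 14.607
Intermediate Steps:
G(B) = √(2 + B) (G(B) = √(B + 2*1) = √(B + 2) = √(2 + B))
l(X) = X/76 (l(X) = X*(1/76) = X/76)
G(152) + l(167) = √(2 + 152) + (1/76)*167 = √154 + 167/76 = 167/76 + √154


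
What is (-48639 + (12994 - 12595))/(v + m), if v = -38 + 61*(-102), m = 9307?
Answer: -48240/3047 ≈ -15.832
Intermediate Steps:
v = -6260 (v = -38 - 6222 = -6260)
(-48639 + (12994 - 12595))/(v + m) = (-48639 + (12994 - 12595))/(-6260 + 9307) = (-48639 + 399)/3047 = -48240*1/3047 = -48240/3047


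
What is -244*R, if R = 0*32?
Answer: 0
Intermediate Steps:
R = 0
-244*R = -244*0 = 0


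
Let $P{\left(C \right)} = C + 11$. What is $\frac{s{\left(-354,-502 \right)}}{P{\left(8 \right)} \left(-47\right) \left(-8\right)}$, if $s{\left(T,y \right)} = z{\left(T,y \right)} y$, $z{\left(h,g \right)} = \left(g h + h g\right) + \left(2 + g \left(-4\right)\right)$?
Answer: $- \frac{44856963}{1786} \approx -25116.0$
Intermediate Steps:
$z{\left(h,g \right)} = 2 - 4 g + 2 g h$ ($z{\left(h,g \right)} = \left(g h + g h\right) - \left(-2 + 4 g\right) = 2 g h - \left(-2 + 4 g\right) = 2 - 4 g + 2 g h$)
$P{\left(C \right)} = 11 + C$
$s{\left(T,y \right)} = y \left(2 - 4 y + 2 T y\right)$ ($s{\left(T,y \right)} = \left(2 - 4 y + 2 y T\right) y = \left(2 - 4 y + 2 T y\right) y = y \left(2 - 4 y + 2 T y\right)$)
$\frac{s{\left(-354,-502 \right)}}{P{\left(8 \right)} \left(-47\right) \left(-8\right)} = \frac{2 \left(-502\right) \left(1 - -1004 - -177708\right)}{\left(11 + 8\right) \left(-47\right) \left(-8\right)} = \frac{2 \left(-502\right) \left(1 + 1004 + 177708\right)}{19 \left(-47\right) \left(-8\right)} = \frac{2 \left(-502\right) 178713}{\left(-893\right) \left(-8\right)} = - \frac{179427852}{7144} = \left(-179427852\right) \frac{1}{7144} = - \frac{44856963}{1786}$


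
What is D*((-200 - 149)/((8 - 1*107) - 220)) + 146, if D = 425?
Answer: 194899/319 ≈ 610.97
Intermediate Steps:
D*((-200 - 149)/((8 - 1*107) - 220)) + 146 = 425*((-200 - 149)/((8 - 1*107) - 220)) + 146 = 425*(-349/((8 - 107) - 220)) + 146 = 425*(-349/(-99 - 220)) + 146 = 425*(-349/(-319)) + 146 = 425*(-349*(-1/319)) + 146 = 425*(349/319) + 146 = 148325/319 + 146 = 194899/319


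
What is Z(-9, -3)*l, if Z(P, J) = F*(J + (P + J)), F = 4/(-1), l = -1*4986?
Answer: -299160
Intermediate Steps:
l = -4986
F = -4 (F = 4*(-1) = -4)
Z(P, J) = -8*J - 4*P (Z(P, J) = -4*(J + (P + J)) = -4*(J + (J + P)) = -4*(P + 2*J) = -8*J - 4*P)
Z(-9, -3)*l = (-8*(-3) - 4*(-9))*(-4986) = (24 + 36)*(-4986) = 60*(-4986) = -299160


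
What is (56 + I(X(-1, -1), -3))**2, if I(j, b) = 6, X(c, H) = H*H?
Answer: 3844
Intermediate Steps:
X(c, H) = H**2
(56 + I(X(-1, -1), -3))**2 = (56 + 6)**2 = 62**2 = 3844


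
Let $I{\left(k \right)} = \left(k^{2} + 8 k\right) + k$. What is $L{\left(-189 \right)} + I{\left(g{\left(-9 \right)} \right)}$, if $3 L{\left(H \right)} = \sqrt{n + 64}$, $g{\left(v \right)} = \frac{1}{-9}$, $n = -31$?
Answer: $- \frac{80}{81} + \frac{\sqrt{33}}{3} \approx 0.9272$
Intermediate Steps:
$g{\left(v \right)} = - \frac{1}{9}$
$I{\left(k \right)} = k^{2} + 9 k$
$L{\left(H \right)} = \frac{\sqrt{33}}{3}$ ($L{\left(H \right)} = \frac{\sqrt{-31 + 64}}{3} = \frac{\sqrt{33}}{3}$)
$L{\left(-189 \right)} + I{\left(g{\left(-9 \right)} \right)} = \frac{\sqrt{33}}{3} - \frac{9 - \frac{1}{9}}{9} = \frac{\sqrt{33}}{3} - \frac{80}{81} = - \frac{80}{81} + \frac{\sqrt{33}}{3}$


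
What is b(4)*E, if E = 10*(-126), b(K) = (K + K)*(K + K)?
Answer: -80640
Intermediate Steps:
b(K) = 4*K**2 (b(K) = (2*K)*(2*K) = 4*K**2)
E = -1260
b(4)*E = (4*4**2)*(-1260) = (4*16)*(-1260) = 64*(-1260) = -80640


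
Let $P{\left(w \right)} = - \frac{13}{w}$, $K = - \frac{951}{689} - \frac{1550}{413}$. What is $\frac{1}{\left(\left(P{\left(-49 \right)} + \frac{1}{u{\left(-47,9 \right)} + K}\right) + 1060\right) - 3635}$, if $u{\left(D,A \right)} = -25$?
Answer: $- \frac{420157262}{1081807422649} \approx -0.00038838$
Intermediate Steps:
$K = - \frac{1460713}{284557}$ ($K = \left(-951\right) \frac{1}{689} - \frac{1550}{413} = - \frac{951}{689} - \frac{1550}{413} = - \frac{1460713}{284557} \approx -5.1333$)
$\frac{1}{\left(\left(P{\left(-49 \right)} + \frac{1}{u{\left(-47,9 \right)} + K}\right) + 1060\right) - 3635} = \frac{1}{\left(\left(- \frac{13}{-49} + \frac{1}{-25 - \frac{1460713}{284557}}\right) + 1060\right) - 3635} = \frac{1}{\left(\left(\left(-13\right) \left(- \frac{1}{49}\right) + \frac{1}{- \frac{8574638}{284557}}\right) + 1060\right) - 3635} = \frac{1}{\left(\left(\frac{13}{49} - \frac{284557}{8574638}\right) + 1060\right) - 3635} = \frac{1}{\left(\frac{97527001}{420157262} + 1060\right) - 3635} = \frac{1}{\frac{445464224721}{420157262} - 3635} = \frac{1}{- \frac{1081807422649}{420157262}} = - \frac{420157262}{1081807422649}$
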